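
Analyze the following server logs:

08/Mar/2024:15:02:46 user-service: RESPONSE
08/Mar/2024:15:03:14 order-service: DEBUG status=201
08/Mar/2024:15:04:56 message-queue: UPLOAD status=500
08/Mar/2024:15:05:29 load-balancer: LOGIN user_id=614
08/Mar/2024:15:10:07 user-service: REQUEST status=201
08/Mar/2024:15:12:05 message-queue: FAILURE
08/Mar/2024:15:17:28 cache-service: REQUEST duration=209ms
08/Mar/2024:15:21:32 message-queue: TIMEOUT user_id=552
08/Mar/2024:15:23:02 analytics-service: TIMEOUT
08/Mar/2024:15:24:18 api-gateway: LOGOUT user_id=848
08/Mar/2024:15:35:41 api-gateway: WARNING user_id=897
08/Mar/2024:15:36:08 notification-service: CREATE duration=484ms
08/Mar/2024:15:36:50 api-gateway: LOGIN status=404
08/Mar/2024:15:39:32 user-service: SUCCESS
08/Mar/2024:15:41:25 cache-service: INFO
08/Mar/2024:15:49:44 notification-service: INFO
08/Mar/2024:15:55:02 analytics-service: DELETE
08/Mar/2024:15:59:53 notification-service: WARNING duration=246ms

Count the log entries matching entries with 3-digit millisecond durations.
3

To find matching entries:

1. Pattern to match: entries with 3-digit millisecond durations
2. Scan each log entry for the pattern
3. Count matches: 3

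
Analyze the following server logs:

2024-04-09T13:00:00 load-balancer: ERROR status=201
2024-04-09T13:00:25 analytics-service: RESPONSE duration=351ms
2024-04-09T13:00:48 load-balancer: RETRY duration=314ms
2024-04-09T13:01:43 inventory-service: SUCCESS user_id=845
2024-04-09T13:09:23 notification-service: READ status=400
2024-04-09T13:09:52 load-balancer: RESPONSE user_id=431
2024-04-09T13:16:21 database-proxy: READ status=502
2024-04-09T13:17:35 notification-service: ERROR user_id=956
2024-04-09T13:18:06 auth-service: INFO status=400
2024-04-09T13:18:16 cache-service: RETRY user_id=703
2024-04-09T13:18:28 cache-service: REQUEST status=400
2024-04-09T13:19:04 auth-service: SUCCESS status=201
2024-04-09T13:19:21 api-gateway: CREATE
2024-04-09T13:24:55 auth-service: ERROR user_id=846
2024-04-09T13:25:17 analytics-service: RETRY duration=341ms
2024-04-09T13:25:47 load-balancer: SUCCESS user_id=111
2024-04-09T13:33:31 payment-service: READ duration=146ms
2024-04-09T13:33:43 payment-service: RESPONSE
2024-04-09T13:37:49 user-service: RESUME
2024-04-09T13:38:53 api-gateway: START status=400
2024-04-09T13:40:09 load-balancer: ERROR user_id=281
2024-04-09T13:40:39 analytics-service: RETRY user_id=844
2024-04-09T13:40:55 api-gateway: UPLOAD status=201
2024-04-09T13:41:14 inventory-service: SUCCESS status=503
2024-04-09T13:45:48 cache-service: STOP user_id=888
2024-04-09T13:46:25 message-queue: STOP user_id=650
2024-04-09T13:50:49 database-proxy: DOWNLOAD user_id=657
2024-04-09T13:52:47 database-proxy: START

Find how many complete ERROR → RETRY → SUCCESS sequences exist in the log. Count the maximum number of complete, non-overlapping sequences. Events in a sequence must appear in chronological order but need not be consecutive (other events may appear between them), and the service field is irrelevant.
4

To count sequences:

1. Look for pattern: ERROR → RETRY → SUCCESS
2. Greedily scan the log in chronological order, matching each sequence element in turn (ignoring service)
3. Each time the full pattern completes, increment the count and restart matching from the next event
4. Complete non-overlapping sequences found: 4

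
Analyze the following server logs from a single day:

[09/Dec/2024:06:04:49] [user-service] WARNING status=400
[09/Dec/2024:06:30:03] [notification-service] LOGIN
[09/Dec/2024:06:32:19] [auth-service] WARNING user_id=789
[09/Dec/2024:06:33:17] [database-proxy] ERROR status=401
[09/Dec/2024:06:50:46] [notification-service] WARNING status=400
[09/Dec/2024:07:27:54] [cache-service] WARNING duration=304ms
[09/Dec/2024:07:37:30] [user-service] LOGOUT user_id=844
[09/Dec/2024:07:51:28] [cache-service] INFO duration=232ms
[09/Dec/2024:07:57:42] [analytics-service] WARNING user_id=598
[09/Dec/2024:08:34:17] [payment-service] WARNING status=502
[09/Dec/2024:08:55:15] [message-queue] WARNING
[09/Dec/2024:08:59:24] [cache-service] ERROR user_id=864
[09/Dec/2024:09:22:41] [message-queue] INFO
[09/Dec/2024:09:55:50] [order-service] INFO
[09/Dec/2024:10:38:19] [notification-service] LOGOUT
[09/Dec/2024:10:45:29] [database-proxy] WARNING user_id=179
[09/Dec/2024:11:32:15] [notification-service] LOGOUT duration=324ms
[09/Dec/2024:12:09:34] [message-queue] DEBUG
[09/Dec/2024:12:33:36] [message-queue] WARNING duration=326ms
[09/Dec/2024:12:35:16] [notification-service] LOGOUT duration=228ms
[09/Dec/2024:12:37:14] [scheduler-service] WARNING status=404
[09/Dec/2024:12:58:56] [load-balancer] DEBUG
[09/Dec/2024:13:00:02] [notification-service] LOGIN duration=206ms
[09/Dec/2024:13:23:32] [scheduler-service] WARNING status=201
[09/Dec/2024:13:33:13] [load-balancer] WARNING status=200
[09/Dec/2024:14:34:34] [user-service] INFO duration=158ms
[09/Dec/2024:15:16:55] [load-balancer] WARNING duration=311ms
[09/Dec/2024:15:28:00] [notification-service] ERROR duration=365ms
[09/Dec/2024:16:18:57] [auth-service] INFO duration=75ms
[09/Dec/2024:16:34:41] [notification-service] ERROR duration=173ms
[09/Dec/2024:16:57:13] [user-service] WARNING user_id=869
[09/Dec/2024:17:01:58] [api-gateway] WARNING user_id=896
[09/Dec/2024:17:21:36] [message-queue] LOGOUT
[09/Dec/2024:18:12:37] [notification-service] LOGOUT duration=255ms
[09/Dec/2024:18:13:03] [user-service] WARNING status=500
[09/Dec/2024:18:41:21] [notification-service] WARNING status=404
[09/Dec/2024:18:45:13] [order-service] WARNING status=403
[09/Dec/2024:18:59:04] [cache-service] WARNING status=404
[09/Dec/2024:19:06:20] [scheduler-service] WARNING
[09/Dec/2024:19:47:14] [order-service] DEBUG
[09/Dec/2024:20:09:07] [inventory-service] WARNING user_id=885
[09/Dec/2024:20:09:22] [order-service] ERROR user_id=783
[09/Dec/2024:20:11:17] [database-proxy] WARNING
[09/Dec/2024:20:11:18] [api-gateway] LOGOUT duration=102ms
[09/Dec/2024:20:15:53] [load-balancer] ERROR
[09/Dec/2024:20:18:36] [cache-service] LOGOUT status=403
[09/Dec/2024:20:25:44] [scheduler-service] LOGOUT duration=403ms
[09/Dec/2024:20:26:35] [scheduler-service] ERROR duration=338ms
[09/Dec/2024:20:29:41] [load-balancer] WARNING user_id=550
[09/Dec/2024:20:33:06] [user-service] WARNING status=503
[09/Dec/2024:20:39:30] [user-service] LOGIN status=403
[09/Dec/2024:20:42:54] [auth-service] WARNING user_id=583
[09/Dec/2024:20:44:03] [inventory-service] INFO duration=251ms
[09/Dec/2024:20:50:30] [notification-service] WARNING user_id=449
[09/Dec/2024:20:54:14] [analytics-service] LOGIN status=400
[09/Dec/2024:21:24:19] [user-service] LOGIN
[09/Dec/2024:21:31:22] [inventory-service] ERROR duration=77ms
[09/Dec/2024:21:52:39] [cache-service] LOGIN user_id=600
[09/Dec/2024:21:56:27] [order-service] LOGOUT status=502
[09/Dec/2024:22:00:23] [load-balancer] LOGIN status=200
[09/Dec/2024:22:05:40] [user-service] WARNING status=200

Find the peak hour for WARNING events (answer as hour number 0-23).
20

To find the peak hour:

1. Group all WARNING events by hour
2. Count events in each hour
3. Find hour with maximum count
4. Peak hour: 20 (with 6 events)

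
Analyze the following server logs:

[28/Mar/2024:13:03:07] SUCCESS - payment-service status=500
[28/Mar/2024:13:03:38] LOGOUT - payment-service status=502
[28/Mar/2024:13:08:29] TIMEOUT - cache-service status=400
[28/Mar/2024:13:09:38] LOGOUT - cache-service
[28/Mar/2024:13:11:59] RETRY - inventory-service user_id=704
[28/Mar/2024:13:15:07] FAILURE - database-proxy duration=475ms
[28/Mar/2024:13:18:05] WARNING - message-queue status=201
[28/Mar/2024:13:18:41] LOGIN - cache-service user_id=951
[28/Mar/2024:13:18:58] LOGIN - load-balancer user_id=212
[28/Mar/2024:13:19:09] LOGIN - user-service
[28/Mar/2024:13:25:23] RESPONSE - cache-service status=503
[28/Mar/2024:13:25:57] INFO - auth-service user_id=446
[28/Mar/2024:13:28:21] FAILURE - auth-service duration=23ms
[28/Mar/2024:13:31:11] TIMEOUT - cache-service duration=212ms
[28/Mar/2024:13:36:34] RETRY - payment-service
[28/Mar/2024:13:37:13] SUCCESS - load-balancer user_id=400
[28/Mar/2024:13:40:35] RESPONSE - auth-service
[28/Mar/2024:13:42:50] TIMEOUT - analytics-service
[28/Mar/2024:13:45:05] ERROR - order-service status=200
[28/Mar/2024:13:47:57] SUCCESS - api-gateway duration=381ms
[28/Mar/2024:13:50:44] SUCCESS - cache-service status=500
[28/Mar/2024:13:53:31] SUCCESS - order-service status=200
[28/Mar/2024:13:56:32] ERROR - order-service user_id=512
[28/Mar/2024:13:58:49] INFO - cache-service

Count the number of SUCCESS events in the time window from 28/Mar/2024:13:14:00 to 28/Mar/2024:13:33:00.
0

To count events in the time window:

1. Window boundaries: 28/Mar/2024:13:14:00 to 28/Mar/2024:13:33:00
2. Filter for SUCCESS events within this window
3. Count matching events: 0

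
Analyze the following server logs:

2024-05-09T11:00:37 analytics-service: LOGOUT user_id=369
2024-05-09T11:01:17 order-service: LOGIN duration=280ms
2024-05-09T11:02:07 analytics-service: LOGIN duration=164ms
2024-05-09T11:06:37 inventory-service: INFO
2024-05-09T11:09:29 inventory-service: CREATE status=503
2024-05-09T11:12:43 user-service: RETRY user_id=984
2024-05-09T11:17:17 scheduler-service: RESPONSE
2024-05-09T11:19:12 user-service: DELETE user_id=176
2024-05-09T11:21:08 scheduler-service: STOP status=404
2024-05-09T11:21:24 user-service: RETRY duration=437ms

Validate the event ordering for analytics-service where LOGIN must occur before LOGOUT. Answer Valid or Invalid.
Invalid

To validate ordering:

1. Required order: LOGIN → LOGOUT
2. Rule: LOGIN must occur before LOGOUT
3. Check actual order of events for analytics-service
4. Result: Invalid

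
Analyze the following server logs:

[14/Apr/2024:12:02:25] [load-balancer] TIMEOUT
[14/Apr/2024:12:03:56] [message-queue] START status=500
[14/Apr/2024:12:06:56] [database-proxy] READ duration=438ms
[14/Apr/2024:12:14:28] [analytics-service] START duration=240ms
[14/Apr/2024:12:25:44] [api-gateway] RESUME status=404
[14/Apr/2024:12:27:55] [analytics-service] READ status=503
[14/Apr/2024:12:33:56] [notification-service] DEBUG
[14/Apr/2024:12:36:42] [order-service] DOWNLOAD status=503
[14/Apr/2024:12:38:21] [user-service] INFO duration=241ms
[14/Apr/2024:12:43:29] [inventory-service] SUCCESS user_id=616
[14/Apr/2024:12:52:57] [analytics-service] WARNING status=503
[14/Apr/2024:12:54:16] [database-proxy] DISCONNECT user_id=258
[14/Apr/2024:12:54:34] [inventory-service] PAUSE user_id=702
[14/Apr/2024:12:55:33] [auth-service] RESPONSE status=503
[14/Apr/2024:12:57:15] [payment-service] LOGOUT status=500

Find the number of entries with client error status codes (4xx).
1

To find matching entries:

1. Pattern to match: client error status codes (4xx)
2. Scan each log entry for the pattern
3. Count matches: 1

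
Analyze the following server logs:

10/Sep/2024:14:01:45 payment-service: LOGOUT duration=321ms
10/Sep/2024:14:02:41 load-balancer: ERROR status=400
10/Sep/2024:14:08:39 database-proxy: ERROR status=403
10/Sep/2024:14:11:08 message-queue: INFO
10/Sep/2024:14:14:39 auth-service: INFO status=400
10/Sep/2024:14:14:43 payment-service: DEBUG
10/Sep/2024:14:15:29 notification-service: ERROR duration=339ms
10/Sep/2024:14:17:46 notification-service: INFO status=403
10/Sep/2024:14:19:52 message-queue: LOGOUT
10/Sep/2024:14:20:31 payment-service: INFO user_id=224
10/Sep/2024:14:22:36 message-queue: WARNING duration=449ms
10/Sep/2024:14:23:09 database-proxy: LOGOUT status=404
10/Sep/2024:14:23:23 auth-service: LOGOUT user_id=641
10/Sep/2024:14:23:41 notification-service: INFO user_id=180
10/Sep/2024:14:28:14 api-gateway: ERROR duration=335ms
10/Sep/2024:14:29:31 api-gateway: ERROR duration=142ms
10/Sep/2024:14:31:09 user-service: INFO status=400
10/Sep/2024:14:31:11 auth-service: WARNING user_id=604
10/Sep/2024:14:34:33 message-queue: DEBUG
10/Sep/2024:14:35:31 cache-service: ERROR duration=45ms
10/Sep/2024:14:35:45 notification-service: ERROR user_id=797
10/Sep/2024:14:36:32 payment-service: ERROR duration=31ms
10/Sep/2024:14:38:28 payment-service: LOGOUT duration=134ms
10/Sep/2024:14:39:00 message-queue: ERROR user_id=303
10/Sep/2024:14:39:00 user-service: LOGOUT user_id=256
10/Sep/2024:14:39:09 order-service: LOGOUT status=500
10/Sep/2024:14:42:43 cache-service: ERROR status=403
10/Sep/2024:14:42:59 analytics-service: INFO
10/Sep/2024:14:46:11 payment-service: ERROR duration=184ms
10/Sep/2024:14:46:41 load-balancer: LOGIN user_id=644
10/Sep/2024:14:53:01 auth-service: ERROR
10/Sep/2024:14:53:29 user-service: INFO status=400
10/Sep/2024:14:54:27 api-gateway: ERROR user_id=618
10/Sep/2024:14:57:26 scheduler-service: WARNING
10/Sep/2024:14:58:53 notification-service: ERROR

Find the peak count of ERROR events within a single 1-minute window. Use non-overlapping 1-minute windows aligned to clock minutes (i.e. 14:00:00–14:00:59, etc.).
2

To find the burst window:

1. Divide the log period into non-overlapping 1-minute windows starting at 14:00
2. Count ERROR events in each window
3. Find the window with maximum count
4. Maximum events in a window: 2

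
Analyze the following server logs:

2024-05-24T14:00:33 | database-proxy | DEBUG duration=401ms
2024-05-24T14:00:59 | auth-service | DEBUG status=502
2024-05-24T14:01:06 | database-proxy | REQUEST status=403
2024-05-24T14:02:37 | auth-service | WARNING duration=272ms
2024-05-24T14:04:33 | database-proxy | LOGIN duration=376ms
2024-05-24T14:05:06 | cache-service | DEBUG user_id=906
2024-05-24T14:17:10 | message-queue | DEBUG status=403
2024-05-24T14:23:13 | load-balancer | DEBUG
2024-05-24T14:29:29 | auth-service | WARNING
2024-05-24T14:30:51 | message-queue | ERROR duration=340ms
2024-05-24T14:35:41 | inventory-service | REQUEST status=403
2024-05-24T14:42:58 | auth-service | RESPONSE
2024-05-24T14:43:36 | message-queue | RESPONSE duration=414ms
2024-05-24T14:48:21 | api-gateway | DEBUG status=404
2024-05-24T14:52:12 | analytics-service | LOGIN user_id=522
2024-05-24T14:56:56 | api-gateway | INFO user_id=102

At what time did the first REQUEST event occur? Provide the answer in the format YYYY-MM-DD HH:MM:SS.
2024-05-24 14:01:06

To find the first event:

1. Filter for all REQUEST events
2. Sort by timestamp
3. Select the first one
4. Timestamp: 2024-05-24 14:01:06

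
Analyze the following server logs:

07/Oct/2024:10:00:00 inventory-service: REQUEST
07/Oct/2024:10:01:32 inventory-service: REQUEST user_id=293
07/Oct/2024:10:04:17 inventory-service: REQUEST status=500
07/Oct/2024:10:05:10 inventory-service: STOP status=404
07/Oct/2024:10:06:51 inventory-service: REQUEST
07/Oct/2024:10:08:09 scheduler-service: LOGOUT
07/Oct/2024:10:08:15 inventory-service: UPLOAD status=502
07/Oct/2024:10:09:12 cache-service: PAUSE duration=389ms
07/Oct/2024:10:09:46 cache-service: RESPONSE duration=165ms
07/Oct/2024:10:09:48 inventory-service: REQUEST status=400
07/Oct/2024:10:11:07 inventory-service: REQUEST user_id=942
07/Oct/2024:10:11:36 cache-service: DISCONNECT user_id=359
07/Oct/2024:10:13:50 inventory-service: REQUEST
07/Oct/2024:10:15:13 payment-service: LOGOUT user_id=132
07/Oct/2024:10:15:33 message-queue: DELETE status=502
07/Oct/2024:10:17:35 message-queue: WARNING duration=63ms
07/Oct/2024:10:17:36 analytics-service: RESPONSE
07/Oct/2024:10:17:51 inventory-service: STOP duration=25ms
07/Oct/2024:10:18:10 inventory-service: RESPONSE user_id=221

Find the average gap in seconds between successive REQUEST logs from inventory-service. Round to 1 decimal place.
138.3

To calculate average interval:

1. Find all REQUEST events for inventory-service in order
2. Calculate time gaps between consecutive events
3. Compute mean of gaps: 830 / 6 = 138.3 seconds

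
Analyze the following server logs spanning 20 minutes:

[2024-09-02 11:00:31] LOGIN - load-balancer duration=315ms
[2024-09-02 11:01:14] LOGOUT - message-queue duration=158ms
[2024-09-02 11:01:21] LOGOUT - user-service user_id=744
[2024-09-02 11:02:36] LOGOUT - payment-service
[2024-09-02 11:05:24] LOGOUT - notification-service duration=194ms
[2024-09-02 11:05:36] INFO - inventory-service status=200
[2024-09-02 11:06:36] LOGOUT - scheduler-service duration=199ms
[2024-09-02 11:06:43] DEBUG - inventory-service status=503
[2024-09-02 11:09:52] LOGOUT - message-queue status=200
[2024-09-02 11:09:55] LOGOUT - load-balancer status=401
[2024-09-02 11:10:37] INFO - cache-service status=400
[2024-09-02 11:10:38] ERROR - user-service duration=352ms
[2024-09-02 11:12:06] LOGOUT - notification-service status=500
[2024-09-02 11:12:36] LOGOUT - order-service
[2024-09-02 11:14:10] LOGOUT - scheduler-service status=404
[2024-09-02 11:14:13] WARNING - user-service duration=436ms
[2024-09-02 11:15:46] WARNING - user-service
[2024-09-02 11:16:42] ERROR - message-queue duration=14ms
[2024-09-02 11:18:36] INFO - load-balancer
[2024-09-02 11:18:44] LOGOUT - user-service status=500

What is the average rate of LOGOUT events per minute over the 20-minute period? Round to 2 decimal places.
0.55

To calculate the rate:

1. Count total LOGOUT events: 11
2. Total time period: 20 minutes
3. Rate = 11 / 20 = 0.55 events per minute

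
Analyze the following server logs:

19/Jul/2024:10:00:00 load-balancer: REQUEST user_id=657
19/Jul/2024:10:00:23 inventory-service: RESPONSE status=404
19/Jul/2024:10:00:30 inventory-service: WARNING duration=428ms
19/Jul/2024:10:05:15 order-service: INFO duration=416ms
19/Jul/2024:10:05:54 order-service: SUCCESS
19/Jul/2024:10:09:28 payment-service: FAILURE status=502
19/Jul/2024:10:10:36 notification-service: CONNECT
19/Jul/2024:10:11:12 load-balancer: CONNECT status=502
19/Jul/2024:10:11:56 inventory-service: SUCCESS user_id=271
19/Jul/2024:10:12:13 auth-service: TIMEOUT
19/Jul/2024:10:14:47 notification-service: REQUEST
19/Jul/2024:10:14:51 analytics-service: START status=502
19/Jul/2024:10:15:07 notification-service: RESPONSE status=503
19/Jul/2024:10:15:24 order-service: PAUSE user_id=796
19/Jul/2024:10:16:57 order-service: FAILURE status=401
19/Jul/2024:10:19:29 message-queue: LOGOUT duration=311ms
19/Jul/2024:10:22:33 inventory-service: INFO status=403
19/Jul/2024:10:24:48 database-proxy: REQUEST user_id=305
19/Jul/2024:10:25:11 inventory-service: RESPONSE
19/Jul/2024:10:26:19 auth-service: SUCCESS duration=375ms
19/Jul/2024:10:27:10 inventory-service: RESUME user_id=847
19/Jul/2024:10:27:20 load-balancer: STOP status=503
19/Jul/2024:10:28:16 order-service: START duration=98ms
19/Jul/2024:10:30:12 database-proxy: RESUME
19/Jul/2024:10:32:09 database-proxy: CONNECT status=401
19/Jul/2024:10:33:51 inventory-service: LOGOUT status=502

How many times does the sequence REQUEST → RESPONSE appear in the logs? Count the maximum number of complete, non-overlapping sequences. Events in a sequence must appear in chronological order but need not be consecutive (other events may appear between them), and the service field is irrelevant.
3

To count sequences:

1. Look for pattern: REQUEST → RESPONSE
2. Greedily scan the log in chronological order, matching each sequence element in turn (ignoring service)
3. Each time the full pattern completes, increment the count and restart matching from the next event
4. Complete non-overlapping sequences found: 3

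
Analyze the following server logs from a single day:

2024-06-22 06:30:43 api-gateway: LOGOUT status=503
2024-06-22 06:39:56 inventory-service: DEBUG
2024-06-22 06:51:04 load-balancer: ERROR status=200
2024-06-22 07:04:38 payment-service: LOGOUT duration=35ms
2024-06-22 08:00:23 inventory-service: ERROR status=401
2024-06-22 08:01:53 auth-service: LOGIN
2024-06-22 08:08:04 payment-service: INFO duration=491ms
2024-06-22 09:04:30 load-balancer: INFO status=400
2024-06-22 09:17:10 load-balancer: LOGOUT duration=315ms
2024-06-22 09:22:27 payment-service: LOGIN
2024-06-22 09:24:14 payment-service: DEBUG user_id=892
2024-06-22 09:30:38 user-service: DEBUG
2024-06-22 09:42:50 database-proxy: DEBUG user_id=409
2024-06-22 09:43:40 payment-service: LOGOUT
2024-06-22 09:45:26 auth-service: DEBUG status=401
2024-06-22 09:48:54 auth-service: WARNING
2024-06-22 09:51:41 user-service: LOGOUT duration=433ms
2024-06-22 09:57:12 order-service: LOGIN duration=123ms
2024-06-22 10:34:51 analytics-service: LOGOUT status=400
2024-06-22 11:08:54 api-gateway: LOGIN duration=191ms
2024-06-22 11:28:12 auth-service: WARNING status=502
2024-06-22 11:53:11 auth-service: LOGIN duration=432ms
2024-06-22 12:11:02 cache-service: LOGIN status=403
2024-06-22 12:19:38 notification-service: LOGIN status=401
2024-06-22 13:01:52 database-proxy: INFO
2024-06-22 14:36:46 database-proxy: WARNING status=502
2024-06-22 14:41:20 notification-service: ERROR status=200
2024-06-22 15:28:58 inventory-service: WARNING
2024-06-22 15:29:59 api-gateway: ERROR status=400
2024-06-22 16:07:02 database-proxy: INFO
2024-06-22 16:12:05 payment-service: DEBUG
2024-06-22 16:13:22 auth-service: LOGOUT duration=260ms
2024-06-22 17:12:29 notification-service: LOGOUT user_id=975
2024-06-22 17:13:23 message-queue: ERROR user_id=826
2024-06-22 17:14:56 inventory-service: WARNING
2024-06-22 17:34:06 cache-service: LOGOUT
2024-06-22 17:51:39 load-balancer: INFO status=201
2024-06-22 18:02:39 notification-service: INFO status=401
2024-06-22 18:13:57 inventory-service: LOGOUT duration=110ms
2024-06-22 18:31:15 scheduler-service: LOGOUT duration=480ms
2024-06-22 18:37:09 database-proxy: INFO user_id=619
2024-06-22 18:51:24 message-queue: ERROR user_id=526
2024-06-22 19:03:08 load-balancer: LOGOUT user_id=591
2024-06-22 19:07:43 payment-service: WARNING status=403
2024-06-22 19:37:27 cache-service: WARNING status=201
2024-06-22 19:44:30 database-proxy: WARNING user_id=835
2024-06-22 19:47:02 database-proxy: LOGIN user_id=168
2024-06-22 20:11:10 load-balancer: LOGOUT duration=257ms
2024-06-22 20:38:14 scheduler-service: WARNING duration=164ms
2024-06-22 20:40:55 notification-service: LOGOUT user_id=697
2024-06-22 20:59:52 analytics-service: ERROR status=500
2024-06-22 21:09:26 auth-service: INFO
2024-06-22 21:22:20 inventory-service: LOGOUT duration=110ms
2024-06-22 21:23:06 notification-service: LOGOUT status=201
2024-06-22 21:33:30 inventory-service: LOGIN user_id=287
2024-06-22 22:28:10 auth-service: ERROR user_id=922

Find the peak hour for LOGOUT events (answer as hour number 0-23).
9

To find the peak hour:

1. Group all LOGOUT events by hour
2. Count events in each hour
3. Find hour with maximum count
4. Peak hour: 9 (with 3 events)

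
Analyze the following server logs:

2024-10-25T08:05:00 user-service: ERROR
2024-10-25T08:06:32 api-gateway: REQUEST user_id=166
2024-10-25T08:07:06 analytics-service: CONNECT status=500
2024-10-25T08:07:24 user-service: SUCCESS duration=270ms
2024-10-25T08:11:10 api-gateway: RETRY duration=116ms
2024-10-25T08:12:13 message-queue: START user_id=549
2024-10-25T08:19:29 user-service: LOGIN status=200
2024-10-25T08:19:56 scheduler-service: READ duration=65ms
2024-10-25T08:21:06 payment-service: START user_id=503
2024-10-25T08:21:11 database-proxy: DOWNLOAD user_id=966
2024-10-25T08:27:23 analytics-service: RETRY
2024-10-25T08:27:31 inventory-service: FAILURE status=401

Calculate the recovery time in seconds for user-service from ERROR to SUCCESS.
144

To calculate recovery time:

1. Find ERROR event for user-service: 2024-10-25T08:05:00
2. Find next SUCCESS event for user-service: 2024-10-25T08:07:24
3. Recovery time: 2024-10-25T08:07:24 - 2024-10-25T08:05:00 = 144 seconds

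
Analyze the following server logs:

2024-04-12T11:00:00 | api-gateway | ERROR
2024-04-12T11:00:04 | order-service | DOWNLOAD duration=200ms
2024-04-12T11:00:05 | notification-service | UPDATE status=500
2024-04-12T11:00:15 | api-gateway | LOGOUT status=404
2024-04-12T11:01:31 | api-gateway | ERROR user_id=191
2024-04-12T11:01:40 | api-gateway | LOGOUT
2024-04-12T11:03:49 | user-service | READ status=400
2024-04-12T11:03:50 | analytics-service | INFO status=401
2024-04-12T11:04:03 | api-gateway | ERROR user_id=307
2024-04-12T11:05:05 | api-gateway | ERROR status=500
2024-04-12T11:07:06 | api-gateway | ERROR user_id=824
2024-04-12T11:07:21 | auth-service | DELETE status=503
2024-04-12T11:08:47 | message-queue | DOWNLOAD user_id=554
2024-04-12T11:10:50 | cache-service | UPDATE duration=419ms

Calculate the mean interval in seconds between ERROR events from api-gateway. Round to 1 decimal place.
106.5

To calculate average interval:

1. Find all ERROR events for api-gateway in order
2. Calculate time gaps between consecutive events
3. Compute mean of gaps: 426 / 4 = 106.5 seconds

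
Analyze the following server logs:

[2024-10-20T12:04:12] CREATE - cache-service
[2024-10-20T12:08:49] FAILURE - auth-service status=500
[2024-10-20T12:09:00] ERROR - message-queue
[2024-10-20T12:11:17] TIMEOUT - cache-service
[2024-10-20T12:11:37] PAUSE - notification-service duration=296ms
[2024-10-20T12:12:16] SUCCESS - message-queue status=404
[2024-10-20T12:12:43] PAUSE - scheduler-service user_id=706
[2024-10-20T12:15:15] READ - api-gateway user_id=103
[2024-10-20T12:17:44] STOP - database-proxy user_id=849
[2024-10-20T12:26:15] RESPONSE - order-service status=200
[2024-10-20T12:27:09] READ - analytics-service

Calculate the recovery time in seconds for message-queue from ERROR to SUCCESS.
196

To calculate recovery time:

1. Find ERROR event for message-queue: 2024-10-20T12:09:00
2. Find next SUCCESS event for message-queue: 2024-10-20T12:12:16
3. Recovery time: 2024-10-20T12:12:16 - 2024-10-20T12:09:00 = 196 seconds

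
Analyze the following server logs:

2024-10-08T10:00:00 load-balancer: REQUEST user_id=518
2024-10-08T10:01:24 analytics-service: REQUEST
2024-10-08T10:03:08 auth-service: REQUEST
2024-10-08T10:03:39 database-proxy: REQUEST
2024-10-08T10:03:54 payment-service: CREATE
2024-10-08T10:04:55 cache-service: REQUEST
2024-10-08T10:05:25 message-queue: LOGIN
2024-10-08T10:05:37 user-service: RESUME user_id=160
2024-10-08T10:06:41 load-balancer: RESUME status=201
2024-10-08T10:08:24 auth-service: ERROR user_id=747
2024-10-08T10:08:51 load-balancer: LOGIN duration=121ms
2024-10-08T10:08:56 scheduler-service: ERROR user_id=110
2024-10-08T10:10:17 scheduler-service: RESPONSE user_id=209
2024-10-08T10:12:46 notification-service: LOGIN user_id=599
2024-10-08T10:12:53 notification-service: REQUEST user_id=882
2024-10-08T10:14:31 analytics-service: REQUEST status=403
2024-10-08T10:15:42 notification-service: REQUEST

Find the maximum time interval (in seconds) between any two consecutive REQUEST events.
478

To find the longest gap:

1. Extract all REQUEST events in chronological order
2. Calculate time differences between consecutive events
3. Find the maximum difference
4. Longest gap: 478 seconds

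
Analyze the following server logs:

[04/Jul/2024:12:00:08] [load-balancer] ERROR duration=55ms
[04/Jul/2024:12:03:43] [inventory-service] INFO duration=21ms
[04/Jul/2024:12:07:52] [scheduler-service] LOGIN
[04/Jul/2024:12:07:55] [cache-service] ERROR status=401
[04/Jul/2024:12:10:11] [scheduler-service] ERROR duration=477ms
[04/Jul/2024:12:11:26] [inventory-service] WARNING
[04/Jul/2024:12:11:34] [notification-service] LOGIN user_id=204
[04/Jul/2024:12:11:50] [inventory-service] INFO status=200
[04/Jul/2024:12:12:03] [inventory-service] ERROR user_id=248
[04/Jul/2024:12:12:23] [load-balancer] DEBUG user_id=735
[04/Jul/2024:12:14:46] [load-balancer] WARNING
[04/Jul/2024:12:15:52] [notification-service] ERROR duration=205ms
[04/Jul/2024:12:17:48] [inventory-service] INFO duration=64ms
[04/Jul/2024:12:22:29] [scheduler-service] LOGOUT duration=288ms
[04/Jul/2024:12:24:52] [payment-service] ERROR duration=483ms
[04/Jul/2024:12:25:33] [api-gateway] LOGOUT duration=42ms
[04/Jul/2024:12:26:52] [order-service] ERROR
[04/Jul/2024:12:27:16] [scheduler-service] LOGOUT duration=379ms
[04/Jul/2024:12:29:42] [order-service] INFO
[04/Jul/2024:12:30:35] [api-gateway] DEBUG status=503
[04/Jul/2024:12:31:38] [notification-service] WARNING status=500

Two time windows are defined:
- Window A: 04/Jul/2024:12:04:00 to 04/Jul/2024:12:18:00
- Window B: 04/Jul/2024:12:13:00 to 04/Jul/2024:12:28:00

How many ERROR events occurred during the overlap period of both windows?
1

To find overlap events:

1. Window A: 04/Jul/2024:12:04:00 to 04/Jul/2024:12:18:00
2. Window B: 04/Jul/2024:12:13:00 to 04/Jul/2024:12:28:00
3. Overlap period: 04/Jul/2024:12:13:00 to 04/Jul/2024:12:18:00
4. Count ERROR events in overlap: 1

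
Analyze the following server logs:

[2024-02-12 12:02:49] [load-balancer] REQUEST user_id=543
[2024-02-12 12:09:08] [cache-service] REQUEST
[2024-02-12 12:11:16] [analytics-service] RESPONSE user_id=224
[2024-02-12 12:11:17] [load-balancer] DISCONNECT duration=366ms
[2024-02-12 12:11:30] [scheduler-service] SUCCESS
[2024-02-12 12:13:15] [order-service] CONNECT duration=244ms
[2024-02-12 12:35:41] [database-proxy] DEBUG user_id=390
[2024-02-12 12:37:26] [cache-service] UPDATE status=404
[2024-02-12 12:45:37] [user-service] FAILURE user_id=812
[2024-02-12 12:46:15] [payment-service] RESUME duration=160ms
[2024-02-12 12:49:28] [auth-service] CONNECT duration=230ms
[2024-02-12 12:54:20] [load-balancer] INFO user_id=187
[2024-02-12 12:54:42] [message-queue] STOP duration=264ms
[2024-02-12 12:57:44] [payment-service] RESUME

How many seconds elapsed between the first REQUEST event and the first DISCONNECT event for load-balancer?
508

To find the time between events:

1. Locate the first REQUEST event for load-balancer: 2024-02-12 12:02:49
2. Locate the first DISCONNECT event for load-balancer: 2024-02-12 12:11:17
3. Calculate the difference: 2024-02-12 12:11:17 - 2024-02-12 12:02:49 = 508 seconds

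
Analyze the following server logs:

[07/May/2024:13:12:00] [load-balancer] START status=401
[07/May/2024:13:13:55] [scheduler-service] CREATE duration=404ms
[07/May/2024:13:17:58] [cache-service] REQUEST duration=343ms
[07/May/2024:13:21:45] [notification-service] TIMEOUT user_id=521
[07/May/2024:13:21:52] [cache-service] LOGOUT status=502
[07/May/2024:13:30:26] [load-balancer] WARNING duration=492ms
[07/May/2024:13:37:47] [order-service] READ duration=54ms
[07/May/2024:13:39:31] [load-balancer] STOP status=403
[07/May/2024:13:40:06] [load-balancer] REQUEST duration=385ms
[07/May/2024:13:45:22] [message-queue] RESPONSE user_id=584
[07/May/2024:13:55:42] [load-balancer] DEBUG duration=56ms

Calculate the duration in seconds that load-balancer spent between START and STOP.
1651

To calculate state duration:

1. Find START event for load-balancer: 07/May/2024:13:12:00
2. Find STOP event for load-balancer: 07/May/2024:13:39:31
3. Calculate duration: 07/May/2024:13:39:31 - 07/May/2024:13:12:00 = 1651 seconds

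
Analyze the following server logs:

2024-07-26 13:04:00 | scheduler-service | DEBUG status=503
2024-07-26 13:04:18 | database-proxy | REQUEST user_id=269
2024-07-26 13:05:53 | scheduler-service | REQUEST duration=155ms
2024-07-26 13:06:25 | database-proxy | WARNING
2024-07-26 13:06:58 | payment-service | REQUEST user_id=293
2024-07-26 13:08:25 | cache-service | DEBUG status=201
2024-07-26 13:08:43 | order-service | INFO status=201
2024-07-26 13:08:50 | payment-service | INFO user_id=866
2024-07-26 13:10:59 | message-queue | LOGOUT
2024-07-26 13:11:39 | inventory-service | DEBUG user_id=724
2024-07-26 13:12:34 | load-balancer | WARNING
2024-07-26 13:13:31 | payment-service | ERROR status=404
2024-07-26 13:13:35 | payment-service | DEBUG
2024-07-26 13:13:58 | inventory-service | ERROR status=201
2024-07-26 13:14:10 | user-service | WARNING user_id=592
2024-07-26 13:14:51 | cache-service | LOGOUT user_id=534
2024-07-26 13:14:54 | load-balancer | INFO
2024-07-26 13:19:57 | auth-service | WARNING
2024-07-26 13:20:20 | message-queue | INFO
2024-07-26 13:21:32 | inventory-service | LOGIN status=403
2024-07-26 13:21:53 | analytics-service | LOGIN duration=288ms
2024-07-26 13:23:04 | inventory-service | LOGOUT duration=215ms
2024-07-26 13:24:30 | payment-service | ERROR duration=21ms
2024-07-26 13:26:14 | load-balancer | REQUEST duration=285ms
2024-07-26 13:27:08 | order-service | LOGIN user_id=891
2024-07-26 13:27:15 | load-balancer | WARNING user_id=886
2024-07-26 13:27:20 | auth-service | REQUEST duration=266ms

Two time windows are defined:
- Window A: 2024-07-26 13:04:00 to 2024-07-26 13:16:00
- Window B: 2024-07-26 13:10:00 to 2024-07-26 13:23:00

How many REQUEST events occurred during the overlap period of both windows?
0

To find overlap events:

1. Window A: 2024-07-26 13:04:00 to 2024-07-26 13:16:00
2. Window B: 2024-07-26 13:10:00 to 2024-07-26 13:23:00
3. Overlap period: 2024-07-26 13:10:00 to 2024-07-26 13:16:00
4. Count REQUEST events in overlap: 0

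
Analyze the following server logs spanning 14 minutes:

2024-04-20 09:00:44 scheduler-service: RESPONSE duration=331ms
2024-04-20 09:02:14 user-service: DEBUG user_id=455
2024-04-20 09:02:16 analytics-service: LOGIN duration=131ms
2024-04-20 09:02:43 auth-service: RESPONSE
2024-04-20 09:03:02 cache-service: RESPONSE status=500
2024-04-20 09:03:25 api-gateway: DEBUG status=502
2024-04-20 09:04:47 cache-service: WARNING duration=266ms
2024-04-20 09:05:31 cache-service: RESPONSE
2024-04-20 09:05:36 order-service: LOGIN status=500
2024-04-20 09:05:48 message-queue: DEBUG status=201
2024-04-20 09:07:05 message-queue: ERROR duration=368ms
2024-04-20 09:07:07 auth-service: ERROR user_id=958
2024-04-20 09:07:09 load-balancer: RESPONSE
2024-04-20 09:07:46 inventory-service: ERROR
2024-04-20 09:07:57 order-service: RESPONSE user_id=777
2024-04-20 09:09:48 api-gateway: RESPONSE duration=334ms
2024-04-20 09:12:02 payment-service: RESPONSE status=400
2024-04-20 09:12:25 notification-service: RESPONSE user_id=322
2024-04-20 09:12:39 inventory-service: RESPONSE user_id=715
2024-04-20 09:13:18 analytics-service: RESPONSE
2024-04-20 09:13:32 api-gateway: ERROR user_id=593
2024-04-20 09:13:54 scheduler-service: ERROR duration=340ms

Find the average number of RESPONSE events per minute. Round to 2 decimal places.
0.79

To calculate the rate:

1. Count total RESPONSE events: 11
2. Total time period: 14 minutes
3. Rate = 11 / 14 = 0.79 events per minute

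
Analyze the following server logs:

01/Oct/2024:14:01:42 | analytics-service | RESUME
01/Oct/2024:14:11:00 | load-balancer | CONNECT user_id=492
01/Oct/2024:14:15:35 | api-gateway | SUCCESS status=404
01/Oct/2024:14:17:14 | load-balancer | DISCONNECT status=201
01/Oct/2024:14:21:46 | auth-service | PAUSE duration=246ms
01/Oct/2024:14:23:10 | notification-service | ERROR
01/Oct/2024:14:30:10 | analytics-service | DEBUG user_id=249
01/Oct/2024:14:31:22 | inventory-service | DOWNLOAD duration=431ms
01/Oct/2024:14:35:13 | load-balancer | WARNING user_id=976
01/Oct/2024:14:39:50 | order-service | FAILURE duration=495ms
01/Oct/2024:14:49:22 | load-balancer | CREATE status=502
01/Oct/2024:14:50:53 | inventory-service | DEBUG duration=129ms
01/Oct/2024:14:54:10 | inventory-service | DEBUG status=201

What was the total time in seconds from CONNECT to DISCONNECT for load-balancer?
374

To calculate state duration:

1. Find CONNECT event for load-balancer: 01/Oct/2024:14:11:00
2. Find DISCONNECT event for load-balancer: 01/Oct/2024:14:17:14
3. Calculate duration: 01/Oct/2024:14:17:14 - 01/Oct/2024:14:11:00 = 374 seconds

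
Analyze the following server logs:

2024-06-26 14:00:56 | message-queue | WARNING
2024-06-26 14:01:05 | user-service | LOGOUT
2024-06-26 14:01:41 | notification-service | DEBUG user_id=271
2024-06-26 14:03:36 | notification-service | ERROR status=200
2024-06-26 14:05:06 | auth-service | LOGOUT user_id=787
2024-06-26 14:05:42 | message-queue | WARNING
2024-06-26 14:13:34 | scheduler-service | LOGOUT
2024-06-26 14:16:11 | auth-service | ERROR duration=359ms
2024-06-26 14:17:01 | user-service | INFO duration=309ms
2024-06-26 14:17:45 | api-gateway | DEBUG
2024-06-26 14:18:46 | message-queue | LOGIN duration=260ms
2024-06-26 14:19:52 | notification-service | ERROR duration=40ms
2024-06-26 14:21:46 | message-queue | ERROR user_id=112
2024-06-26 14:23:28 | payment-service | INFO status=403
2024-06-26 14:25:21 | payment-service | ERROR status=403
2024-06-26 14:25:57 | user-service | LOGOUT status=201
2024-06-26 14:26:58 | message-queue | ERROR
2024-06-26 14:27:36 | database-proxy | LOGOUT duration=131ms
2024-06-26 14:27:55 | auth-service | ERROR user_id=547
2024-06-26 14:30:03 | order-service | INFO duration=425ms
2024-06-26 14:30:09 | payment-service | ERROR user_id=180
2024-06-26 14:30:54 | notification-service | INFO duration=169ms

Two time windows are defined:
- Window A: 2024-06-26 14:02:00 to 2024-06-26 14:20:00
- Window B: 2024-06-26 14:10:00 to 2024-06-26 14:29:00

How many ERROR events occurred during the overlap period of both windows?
2

To find overlap events:

1. Window A: 2024-06-26 14:02:00 to 2024-06-26 14:20:00
2. Window B: 2024-06-26 14:10:00 to 2024-06-26 14:29:00
3. Overlap period: 2024-06-26 14:10:00 to 2024-06-26 14:20:00
4. Count ERROR events in overlap: 2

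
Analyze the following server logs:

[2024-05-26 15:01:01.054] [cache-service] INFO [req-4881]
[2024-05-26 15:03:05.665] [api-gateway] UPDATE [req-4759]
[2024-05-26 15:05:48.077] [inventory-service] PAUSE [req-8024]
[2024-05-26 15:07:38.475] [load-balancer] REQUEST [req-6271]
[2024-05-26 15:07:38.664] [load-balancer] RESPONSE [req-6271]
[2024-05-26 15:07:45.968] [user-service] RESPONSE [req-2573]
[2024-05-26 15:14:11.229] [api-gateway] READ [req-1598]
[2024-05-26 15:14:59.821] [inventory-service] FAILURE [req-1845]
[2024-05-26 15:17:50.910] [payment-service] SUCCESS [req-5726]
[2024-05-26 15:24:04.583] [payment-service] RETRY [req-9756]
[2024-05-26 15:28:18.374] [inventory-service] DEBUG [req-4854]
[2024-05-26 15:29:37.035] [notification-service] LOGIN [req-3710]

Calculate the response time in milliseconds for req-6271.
189

To calculate latency:

1. Find REQUEST with id req-6271: 2024-05-26 15:07:38.475
2. Find RESPONSE with id req-6271: 2024-05-26 15:07:38.664
3. Latency: 2024-05-26 15:07:38.664 - 2024-05-26 15:07:38.475 = 189ms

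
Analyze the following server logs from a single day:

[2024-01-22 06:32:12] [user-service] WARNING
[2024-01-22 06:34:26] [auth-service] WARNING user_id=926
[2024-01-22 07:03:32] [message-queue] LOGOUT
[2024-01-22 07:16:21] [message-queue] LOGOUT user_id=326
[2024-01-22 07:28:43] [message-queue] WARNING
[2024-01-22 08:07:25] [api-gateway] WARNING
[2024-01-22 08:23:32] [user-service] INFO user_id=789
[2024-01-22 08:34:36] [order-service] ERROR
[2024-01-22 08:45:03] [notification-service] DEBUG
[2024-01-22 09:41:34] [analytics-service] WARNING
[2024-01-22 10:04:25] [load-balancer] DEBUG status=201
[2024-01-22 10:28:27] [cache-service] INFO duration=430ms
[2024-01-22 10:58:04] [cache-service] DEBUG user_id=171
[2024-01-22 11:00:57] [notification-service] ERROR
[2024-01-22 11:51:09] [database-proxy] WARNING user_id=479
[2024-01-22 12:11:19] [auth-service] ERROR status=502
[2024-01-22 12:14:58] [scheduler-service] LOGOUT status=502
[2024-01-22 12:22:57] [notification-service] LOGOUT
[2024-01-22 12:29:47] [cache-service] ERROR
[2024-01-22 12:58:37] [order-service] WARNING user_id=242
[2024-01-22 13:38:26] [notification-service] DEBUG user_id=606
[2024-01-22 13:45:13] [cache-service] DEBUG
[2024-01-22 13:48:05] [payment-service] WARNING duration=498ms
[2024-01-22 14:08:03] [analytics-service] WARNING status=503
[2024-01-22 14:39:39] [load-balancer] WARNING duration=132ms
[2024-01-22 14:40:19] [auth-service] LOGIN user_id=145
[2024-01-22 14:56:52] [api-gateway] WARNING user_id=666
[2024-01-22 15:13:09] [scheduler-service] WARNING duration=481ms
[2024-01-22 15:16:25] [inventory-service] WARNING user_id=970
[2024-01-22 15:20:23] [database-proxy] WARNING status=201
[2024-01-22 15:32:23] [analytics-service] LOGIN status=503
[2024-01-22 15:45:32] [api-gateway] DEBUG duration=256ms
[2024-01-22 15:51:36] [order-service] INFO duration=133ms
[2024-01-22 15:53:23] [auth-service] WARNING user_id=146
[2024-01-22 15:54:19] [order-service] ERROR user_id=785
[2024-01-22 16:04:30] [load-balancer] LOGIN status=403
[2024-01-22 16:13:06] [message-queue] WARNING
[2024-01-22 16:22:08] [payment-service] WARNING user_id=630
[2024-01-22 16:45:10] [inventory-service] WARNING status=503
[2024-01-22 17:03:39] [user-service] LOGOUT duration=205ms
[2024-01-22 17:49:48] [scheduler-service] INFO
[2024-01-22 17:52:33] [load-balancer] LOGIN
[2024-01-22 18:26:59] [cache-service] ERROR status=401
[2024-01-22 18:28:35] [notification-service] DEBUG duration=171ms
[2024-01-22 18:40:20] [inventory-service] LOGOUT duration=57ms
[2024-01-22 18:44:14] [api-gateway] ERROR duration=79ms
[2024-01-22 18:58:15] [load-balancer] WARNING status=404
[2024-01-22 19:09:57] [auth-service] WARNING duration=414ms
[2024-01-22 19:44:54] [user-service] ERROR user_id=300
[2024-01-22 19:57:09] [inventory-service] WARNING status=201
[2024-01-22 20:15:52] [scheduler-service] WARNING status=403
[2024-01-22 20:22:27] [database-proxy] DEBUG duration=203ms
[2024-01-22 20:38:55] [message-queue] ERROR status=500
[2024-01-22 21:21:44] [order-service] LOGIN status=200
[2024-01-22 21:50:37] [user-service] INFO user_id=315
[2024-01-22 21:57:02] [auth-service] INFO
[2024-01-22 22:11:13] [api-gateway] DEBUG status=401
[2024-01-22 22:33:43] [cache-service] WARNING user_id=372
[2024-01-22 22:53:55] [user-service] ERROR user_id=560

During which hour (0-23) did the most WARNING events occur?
15

To find the peak hour:

1. Group all WARNING events by hour
2. Count events in each hour
3. Find hour with maximum count
4. Peak hour: 15 (with 4 events)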